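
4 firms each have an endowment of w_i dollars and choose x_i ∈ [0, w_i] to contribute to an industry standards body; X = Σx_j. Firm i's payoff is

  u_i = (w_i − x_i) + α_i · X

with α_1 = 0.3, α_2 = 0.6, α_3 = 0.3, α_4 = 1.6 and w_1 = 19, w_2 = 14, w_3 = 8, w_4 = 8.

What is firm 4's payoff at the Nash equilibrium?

∂u_i/∂x_i = α_i − 1, so firm i contributes w_i if α_i > 1, else 0.
α_i > 1 for i ∈ {4}; NE contributions (0, 0, 0, 8), X = 8.
u_4 = (8 − 8) + 1.6·8 = 12.8.

12.8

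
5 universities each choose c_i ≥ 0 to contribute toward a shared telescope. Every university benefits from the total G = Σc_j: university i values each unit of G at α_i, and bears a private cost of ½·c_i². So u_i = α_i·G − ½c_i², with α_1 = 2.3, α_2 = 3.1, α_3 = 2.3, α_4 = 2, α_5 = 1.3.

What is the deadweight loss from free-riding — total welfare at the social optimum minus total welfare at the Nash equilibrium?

University i's FOC: ∂u_i/∂c_i = α_i − c_i = 0, so c_i* = α_i.
NE contributions = (2.3, 3.1, 2.3, 2, 1.3); G = 11.
W^NE = (Σα)·G − ½Σα_i² = 11² − ½·25.88 = 108.06.
Planner sets c_i = Σα_j = 11 for every i, so G^SO = 5·11 = 55.
W^SO = (Σα)·G^SO − ½·5·(Σα)² = (5/2)·11² = 302.5.
Deadweight loss = W^SO − W^NE = 194.44.

194.44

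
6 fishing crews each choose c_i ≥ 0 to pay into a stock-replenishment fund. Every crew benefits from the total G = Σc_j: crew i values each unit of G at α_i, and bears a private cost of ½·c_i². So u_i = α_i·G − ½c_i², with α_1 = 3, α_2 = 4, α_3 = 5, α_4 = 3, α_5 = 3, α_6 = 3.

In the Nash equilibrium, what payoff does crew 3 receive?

92.5

Crew i's FOC: ∂u_i/∂c_i = α_i − c_i = 0, so c_i* = α_i.
NE contributions = (3, 4, 5, 3, 3, 3); G = 21.
u_3 = α_3·G − ½·(c_3)² = 5·21 − ½·5² = 92.5.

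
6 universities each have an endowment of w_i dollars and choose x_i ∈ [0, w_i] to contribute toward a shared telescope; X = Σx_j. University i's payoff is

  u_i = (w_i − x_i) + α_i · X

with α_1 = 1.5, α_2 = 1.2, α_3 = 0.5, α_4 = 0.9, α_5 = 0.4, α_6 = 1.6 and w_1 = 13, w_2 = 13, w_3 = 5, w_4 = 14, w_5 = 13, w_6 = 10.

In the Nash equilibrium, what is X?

36

∂u_i/∂x_i = α_i − 1, so university i contributes w_i if α_i > 1, else 0.
α_i > 1 for i ∈ {1, 2, 6}; NE contributions (13, 13, 0, 0, 0, 10), X = 36.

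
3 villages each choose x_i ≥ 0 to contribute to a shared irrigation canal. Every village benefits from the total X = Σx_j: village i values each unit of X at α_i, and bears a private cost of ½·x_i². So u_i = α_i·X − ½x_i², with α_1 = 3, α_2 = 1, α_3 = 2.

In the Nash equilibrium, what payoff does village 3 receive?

10

Village i's FOC: ∂u_i/∂x_i = α_i − x_i = 0, so x_i* = α_i.
NE contributions = (3, 1, 2); X = 6.
u_3 = α_3·X − ½·(x_3)² = 2·6 − ½·2² = 10.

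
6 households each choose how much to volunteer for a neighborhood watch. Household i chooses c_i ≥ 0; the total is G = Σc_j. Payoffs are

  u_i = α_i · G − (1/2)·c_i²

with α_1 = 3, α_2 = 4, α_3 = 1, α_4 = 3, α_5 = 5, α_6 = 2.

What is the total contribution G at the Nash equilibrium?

18

Household i's FOC: ∂u_i/∂c_i = α_i − c_i = 0, so c_i* = α_i.
NE contributions = (3, 4, 1, 3, 5, 2); G = 18.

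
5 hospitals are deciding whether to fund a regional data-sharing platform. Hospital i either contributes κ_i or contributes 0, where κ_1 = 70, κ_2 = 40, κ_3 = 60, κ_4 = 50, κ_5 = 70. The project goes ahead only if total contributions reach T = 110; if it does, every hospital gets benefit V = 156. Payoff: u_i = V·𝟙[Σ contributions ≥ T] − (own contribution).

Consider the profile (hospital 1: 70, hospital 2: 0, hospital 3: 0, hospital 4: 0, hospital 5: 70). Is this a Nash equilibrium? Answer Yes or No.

Total = 140 ≥ 110: provided.
Hospital 1 (pledges 70, payoff 86): dropping to 0 → total 70, payoff 0. No gain.
Hospital 2 (pledges 0, payoff 156): pledging 40 → total 180, payoff 116. No gain.
Hospital 3 (pledges 0, payoff 156): pledging 60 → total 200, payoff 96. No gain.
Hospital 4 (pledges 0, payoff 156): pledging 50 → total 190, payoff 106. No gain.
Hospital 5 (pledges 70, payoff 86): dropping to 0 → total 70, payoff 0. No gain.

Yes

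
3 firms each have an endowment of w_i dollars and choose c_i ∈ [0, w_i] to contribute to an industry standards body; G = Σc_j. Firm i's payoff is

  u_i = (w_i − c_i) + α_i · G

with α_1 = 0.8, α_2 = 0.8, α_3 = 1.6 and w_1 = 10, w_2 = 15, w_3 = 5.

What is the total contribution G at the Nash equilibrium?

5

∂u_i/∂c_i = α_i − 1, so firm i contributes w_i if α_i > 1, else 0.
α_i > 1 for i ∈ {3}; NE contributions (0, 0, 5), G = 5.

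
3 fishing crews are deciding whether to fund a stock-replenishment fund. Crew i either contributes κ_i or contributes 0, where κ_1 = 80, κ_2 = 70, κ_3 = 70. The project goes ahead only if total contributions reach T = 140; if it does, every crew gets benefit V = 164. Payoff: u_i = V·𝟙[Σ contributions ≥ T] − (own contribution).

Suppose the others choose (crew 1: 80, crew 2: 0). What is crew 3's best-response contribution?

Others' total = 80. Contributing 70 brings total to 150 ≥ 140: gain V − κ_3 = 94.
Best response: 70.

70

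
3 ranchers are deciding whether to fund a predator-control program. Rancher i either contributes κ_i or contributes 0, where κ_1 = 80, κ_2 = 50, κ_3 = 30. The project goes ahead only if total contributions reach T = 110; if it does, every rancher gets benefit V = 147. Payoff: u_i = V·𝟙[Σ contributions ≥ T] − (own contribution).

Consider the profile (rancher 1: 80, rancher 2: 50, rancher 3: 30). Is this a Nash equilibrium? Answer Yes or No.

Total = 160 ≥ 110: provided.
Rancher 1 (pledges 80, payoff 67): dropping to 0 → total 80, payoff 0. No gain.
Rancher 2 (pledges 50, payoff 97): dropping to 0 → total 110, payoff 147. Profitable deviation.

No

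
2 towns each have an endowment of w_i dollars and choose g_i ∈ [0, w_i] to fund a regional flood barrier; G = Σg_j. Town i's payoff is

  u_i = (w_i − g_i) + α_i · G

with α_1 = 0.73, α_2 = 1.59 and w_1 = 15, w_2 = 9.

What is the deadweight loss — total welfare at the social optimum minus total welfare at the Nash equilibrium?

∂u_i/∂g_i = α_i − 1, so town i contributes w_i if α_i > 1, else 0.
α_i > 1 for i ∈ {2}; NE contributions (0, 9), G = 9.
W^NE = Σw_i − G^NE + (Σα_i)·G^NE = 24 + 1.32·9 = 35.88.
Planner: ∂(Σu_j)/∂g_i = Σα_j − 1 = 1.32 > 0, so everyone contributes w_i; G^SO = 24, W^SO = 24 + 1.32·24 = 55.68.
Deadweight loss = 19.8.

19.8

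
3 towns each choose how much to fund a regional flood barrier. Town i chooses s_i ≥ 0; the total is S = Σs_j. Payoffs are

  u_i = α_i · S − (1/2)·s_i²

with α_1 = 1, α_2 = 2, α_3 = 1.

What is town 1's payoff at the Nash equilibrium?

Town i's FOC: ∂u_i/∂s_i = α_i − s_i = 0, so s_i* = α_i.
NE contributions = (1, 2, 1); S = 4.
u_1 = α_1·S − ½·(s_1)² = 1·4 − ½·1² = 3.5.

3.5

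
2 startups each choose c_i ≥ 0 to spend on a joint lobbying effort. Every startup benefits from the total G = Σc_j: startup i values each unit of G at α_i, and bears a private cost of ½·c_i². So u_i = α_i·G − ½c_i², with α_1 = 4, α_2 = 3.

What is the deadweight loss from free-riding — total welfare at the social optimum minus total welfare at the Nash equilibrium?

12.5

Startup i's FOC: ∂u_i/∂c_i = α_i − c_i = 0, so c_i* = α_i.
NE contributions = (4, 3); G = 7.
W^NE = (Σα)·G − ½Σα_i² = 7² − ½·25 = 36.5.
Planner sets c_i = Σα_j = 7 for every i, so G^SO = 2·7 = 14.
W^SO = (Σα)·G^SO − ½·2·(Σα)² = (2/2)·7² = 49.
Deadweight loss = W^SO − W^NE = 12.5.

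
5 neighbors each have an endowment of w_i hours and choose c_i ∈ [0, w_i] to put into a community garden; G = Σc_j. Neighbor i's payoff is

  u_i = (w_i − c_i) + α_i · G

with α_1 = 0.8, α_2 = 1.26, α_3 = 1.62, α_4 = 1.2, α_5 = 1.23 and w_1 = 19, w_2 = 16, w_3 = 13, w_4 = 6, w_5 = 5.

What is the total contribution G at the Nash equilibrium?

40

∂u_i/∂c_i = α_i − 1, so neighbor i contributes w_i if α_i > 1, else 0.
α_i > 1 for i ∈ {2, 3, 4, 5}; NE contributions (0, 16, 13, 6, 5), G = 40.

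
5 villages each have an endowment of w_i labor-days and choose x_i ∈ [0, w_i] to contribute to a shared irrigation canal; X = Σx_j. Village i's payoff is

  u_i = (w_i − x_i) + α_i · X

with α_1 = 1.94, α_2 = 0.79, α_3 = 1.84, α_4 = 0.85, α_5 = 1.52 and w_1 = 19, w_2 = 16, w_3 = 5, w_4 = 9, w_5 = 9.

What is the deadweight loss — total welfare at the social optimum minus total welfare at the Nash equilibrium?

∂u_i/∂x_i = α_i − 1, so village i contributes w_i if α_i > 1, else 0.
α_i > 1 for i ∈ {1, 3, 5}; NE contributions (19, 0, 5, 0, 9), X = 33.
W^NE = Σw_i − X^NE + (Σα_i)·X^NE = 58 + 5.94·33 = 254.02.
Planner: ∂(Σu_j)/∂x_i = Σα_j − 1 = 5.94 > 0, so everyone contributes w_i; X^SO = 58, W^SO = 58 + 5.94·58 = 402.52.
Deadweight loss = 148.5.

148.5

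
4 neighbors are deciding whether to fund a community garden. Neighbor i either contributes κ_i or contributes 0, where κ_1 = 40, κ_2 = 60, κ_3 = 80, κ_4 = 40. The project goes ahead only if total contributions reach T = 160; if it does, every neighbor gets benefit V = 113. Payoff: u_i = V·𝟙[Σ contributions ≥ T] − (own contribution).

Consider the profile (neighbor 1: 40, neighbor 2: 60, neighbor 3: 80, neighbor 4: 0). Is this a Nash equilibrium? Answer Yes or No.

Yes

Total = 180 ≥ 160: provided.
Neighbor 1 (pledges 40, payoff 73): dropping to 0 → total 140, payoff 0. No gain.
Neighbor 2 (pledges 60, payoff 53): dropping to 0 → total 120, payoff 0. No gain.
Neighbor 3 (pledges 80, payoff 33): dropping to 0 → total 100, payoff 0. No gain.
Neighbor 4 (pledges 0, payoff 113): pledging 40 → total 220, payoff 73. No gain.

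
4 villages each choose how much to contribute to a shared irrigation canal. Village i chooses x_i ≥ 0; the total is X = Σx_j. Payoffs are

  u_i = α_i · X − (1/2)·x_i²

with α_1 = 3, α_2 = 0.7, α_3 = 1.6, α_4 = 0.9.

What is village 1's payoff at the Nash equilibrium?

Village i's FOC: ∂u_i/∂x_i = α_i − x_i = 0, so x_i* = α_i.
NE contributions = (3, 0.7, 1.6, 0.9); X = 6.2.
u_1 = α_1·X − ½·(x_1)² = 3·6.2 − ½·3² = 14.1.

14.1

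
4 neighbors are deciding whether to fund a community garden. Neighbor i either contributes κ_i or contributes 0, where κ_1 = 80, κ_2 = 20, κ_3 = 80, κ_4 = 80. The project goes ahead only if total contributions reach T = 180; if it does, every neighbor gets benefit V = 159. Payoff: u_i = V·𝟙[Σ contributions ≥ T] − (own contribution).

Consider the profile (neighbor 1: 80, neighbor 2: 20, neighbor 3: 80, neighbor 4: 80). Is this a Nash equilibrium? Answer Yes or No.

No

Total = 260 ≥ 180: provided.
Neighbor 1 (pledges 80, payoff 79): dropping to 0 → total 180, payoff 159. Profitable deviation.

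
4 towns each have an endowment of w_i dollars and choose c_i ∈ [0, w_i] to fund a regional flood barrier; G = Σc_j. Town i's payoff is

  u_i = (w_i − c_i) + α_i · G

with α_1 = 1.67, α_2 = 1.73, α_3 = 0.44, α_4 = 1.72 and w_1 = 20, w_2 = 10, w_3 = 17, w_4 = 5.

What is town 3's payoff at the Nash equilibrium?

32.4

∂u_i/∂c_i = α_i − 1, so town i contributes w_i if α_i > 1, else 0.
α_i > 1 for i ∈ {1, 2, 4}; NE contributions (20, 10, 0, 5), G = 35.
u_3 = (17 − 0) + 0.44·35 = 32.4.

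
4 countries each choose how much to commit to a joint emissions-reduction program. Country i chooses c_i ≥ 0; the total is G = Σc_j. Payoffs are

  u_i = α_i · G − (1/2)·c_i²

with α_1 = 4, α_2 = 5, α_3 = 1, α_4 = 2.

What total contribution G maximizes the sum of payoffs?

48

Planner FOC: ∂(Σu_j)/∂c_i = (Σα_j) − c_i = 0, so c_i^SO = Σα_j = 12 for every i; G^SO = 48.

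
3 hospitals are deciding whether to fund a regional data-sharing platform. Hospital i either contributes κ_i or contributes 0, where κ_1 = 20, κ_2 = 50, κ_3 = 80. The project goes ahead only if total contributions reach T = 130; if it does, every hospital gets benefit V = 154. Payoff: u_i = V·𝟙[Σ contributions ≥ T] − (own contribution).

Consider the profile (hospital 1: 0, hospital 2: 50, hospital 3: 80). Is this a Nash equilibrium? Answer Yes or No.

Total = 130 ≥ 130: provided.
Hospital 1 (pledges 0, payoff 154): pledging 20 → total 150, payoff 134. No gain.
Hospital 2 (pledges 50, payoff 104): dropping to 0 → total 80, payoff 0. No gain.
Hospital 3 (pledges 80, payoff 74): dropping to 0 → total 50, payoff 0. No gain.

Yes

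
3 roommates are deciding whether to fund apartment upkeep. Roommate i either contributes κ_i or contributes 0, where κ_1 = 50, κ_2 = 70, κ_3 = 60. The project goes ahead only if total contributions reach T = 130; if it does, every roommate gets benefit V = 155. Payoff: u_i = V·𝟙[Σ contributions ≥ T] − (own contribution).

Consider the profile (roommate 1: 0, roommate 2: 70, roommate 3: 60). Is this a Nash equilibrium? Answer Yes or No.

Yes

Total = 130 ≥ 130: provided.
Roommate 1 (pledges 0, payoff 155): pledging 50 → total 180, payoff 105. No gain.
Roommate 2 (pledges 70, payoff 85): dropping to 0 → total 60, payoff 0. No gain.
Roommate 3 (pledges 60, payoff 95): dropping to 0 → total 70, payoff 0. No gain.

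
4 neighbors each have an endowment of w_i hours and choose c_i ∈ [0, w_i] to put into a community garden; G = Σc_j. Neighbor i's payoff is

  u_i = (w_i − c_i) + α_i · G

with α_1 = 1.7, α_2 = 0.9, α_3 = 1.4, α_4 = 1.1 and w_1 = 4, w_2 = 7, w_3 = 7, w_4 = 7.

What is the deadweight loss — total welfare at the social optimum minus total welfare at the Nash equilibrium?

∂u_i/∂c_i = α_i − 1, so neighbor i contributes w_i if α_i > 1, else 0.
α_i > 1 for i ∈ {1, 3, 4}; NE contributions (4, 0, 7, 7), G = 18.
W^NE = Σw_i − G^NE + (Σα_i)·G^NE = 25 + 4.1·18 = 98.8.
Planner: ∂(Σu_j)/∂c_i = Σα_j − 1 = 4.1 > 0, so everyone contributes w_i; G^SO = 25, W^SO = 25 + 4.1·25 = 127.5.
Deadweight loss = 28.7.

28.7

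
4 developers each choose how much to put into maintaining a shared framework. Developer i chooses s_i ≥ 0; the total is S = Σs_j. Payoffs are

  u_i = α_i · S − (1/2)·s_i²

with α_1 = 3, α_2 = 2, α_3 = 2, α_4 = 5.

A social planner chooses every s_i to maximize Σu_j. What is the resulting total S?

48

Planner FOC: ∂(Σu_j)/∂s_i = (Σα_j) − s_i = 0, so s_i^SO = Σα_j = 12 for every i; S^SO = 48.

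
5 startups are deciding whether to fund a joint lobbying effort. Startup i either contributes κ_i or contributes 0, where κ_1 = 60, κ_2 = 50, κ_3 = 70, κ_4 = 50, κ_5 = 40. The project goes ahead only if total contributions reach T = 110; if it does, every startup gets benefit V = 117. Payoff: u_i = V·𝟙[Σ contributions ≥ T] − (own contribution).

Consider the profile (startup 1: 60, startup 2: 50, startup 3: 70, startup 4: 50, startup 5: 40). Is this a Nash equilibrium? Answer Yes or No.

Total = 270 ≥ 110: provided.
Startup 1 (pledges 60, payoff 57): dropping to 0 → total 210, payoff 117. Profitable deviation.

No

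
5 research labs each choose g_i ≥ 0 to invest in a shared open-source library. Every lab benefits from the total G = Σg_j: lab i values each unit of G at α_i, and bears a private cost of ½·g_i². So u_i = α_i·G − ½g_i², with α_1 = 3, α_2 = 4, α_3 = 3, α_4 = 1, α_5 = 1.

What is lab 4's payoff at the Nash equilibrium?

11.5

Lab i's FOC: ∂u_i/∂g_i = α_i − g_i = 0, so g_i* = α_i.
NE contributions = (3, 4, 3, 1, 1); G = 12.
u_4 = α_4·G − ½·(g_4)² = 1·12 − ½·1² = 11.5.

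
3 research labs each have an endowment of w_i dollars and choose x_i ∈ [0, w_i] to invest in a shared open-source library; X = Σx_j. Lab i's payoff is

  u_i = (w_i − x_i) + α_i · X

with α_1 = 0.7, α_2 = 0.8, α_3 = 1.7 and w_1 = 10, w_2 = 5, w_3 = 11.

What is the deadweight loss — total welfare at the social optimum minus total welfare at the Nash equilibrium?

33

∂u_i/∂x_i = α_i − 1, so lab i contributes w_i if α_i > 1, else 0.
α_i > 1 for i ∈ {3}; NE contributions (0, 0, 11), X = 11.
W^NE = Σw_i − X^NE + (Σα_i)·X^NE = 26 + 2.2·11 = 50.2.
Planner: ∂(Σu_j)/∂x_i = Σα_j − 1 = 2.2 > 0, so everyone contributes w_i; X^SO = 26, W^SO = 26 + 2.2·26 = 83.2.
Deadweight loss = 33.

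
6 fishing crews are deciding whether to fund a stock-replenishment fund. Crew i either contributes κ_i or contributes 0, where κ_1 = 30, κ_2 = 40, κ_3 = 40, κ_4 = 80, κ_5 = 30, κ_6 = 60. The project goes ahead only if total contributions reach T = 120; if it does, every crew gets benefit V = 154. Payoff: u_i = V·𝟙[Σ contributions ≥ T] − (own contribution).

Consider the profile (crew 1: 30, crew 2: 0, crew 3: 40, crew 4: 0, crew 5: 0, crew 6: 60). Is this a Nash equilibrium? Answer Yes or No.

Yes

Total = 130 ≥ 120: provided.
Crew 1 (pledges 30, payoff 124): dropping to 0 → total 100, payoff 0. No gain.
Crew 2 (pledges 0, payoff 154): pledging 40 → total 170, payoff 114. No gain.
Crew 3 (pledges 40, payoff 114): dropping to 0 → total 90, payoff 0. No gain.
Crew 4 (pledges 0, payoff 154): pledging 80 → total 210, payoff 74. No gain.
Crew 5 (pledges 0, payoff 154): pledging 30 → total 160, payoff 124. No gain.
Crew 6 (pledges 60, payoff 94): dropping to 0 → total 70, payoff 0. No gain.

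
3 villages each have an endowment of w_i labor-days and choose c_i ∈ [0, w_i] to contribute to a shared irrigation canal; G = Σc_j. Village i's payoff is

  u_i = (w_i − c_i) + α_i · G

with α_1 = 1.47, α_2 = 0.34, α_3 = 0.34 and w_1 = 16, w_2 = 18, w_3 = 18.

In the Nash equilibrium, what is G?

16

∂u_i/∂c_i = α_i − 1, so village i contributes w_i if α_i > 1, else 0.
α_i > 1 for i ∈ {1}; NE contributions (16, 0, 0), G = 16.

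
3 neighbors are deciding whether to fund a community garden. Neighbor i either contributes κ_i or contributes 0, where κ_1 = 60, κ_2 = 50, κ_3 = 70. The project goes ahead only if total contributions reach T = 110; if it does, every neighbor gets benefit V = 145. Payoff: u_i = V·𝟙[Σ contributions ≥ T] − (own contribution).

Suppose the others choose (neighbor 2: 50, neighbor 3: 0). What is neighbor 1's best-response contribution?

Others' total = 50. Contributing 60 brings total to 110 ≥ 110: gain V − κ_1 = 85.
Best response: 60.

60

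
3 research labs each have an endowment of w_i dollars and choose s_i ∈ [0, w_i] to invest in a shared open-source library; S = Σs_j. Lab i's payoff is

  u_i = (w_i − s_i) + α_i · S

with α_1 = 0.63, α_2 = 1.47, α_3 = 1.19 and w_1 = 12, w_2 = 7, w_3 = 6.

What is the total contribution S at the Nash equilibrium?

∂u_i/∂s_i = α_i − 1, so lab i contributes w_i if α_i > 1, else 0.
α_i > 1 for i ∈ {2, 3}; NE contributions (0, 7, 6), S = 13.

13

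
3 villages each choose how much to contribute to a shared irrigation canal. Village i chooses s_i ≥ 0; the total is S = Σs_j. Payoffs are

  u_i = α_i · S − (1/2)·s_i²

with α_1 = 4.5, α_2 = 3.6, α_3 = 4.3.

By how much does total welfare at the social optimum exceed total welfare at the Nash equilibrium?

Village i's FOC: ∂u_i/∂s_i = α_i − s_i = 0, so s_i* = α_i.
NE contributions = (4.5, 3.6, 4.3); S = 12.4.
W^NE = (Σα)·S − ½Σα_i² = 12.4² − ½·51.7 = 127.91.
Planner sets s_i = Σα_j = 12.4 for every i, so S^SO = 3·12.4 = 37.2.
W^SO = (Σα)·S^SO − ½·3·(Σα)² = (3/2)·12.4² = 230.64.
Deadweight loss = W^SO − W^NE = 102.73.

102.73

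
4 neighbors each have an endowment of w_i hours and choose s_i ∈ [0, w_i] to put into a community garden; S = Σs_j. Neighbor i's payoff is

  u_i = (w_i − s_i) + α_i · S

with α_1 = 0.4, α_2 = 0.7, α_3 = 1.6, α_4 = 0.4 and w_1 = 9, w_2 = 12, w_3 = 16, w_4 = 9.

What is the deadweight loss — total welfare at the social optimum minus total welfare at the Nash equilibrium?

∂u_i/∂s_i = α_i − 1, so neighbor i contributes w_i if α_i > 1, else 0.
α_i > 1 for i ∈ {3}; NE contributions (0, 0, 16, 0), S = 16.
W^NE = Σw_i − S^NE + (Σα_i)·S^NE = 46 + 2.1·16 = 79.6.
Planner: ∂(Σu_j)/∂s_i = Σα_j − 1 = 2.1 > 0, so everyone contributes w_i; S^SO = 46, W^SO = 46 + 2.1·46 = 142.6.
Deadweight loss = 63.

63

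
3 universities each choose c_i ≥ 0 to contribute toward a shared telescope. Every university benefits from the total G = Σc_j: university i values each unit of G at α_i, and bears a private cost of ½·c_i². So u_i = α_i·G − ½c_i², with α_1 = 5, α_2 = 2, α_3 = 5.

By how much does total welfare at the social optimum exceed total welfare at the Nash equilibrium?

University i's FOC: ∂u_i/∂c_i = α_i − c_i = 0, so c_i* = α_i.
NE contributions = (5, 2, 5); G = 12.
W^NE = (Σα)·G − ½Σα_i² = 12² − ½·54 = 117.
Planner sets c_i = Σα_j = 12 for every i, so G^SO = 3·12 = 36.
W^SO = (Σα)·G^SO − ½·3·(Σα)² = (3/2)·12² = 216.
Deadweight loss = W^SO − W^NE = 99.

99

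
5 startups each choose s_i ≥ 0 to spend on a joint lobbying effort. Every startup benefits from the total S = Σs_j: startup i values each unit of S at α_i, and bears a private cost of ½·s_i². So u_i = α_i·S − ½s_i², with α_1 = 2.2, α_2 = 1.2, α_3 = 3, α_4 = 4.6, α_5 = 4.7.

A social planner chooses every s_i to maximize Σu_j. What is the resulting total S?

78.5

Planner FOC: ∂(Σu_j)/∂s_i = (Σα_j) − s_i = 0, so s_i^SO = Σα_j = 15.7 for every i; S^SO = 78.5.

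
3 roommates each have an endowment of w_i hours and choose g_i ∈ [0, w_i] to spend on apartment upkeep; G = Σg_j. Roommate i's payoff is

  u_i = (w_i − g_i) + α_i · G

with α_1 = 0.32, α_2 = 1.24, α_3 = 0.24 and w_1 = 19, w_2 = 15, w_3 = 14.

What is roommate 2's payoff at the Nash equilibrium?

∂u_i/∂g_i = α_i − 1, so roommate i contributes w_i if α_i > 1, else 0.
α_i > 1 for i ∈ {2}; NE contributions (0, 15, 0), G = 15.
u_2 = (15 − 15) + 1.24·15 = 18.6.

18.6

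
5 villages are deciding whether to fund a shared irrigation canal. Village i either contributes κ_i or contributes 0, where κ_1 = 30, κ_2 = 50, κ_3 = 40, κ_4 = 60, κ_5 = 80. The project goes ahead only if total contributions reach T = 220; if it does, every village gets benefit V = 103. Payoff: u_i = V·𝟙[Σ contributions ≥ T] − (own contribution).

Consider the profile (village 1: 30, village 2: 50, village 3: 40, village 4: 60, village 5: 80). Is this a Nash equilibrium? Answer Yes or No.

Total = 260 ≥ 220: provided.
Village 1 (pledges 30, payoff 73): dropping to 0 → total 230, payoff 103. Profitable deviation.

No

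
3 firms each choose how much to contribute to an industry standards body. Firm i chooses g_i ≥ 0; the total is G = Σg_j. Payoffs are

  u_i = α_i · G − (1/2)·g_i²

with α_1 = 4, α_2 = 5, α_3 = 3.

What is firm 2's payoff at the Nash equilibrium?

Firm i's FOC: ∂u_i/∂g_i = α_i − g_i = 0, so g_i* = α_i.
NE contributions = (4, 5, 3); G = 12.
u_2 = α_2·G − ½·(g_2)² = 5·12 − ½·5² = 47.5.

47.5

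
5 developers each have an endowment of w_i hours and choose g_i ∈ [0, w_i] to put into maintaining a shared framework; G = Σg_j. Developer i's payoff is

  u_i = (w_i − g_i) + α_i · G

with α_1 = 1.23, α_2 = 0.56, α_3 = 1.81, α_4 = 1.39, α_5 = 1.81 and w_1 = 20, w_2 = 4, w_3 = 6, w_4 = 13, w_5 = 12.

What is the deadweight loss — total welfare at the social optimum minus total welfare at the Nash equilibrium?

∂u_i/∂g_i = α_i − 1, so developer i contributes w_i if α_i > 1, else 0.
α_i > 1 for i ∈ {1, 3, 4, 5}; NE contributions (20, 0, 6, 13, 12), G = 51.
W^NE = Σw_i − G^NE + (Σα_i)·G^NE = 55 + 5.8·51 = 350.8.
Planner: ∂(Σu_j)/∂g_i = Σα_j − 1 = 5.8 > 0, so everyone contributes w_i; G^SO = 55, W^SO = 55 + 5.8·55 = 374.
Deadweight loss = 23.2.

23.2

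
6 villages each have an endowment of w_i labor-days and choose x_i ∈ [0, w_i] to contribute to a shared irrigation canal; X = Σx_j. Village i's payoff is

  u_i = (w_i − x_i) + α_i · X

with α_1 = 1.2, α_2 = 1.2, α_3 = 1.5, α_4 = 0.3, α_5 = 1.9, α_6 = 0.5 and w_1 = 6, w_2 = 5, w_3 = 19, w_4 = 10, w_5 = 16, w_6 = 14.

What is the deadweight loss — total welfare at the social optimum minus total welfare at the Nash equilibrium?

∂u_i/∂x_i = α_i − 1, so village i contributes w_i if α_i > 1, else 0.
α_i > 1 for i ∈ {1, 2, 3, 5}; NE contributions (6, 5, 19, 0, 16, 0), X = 46.
W^NE = Σw_i − X^NE + (Σα_i)·X^NE = 70 + 5.6·46 = 327.6.
Planner: ∂(Σu_j)/∂x_i = Σα_j − 1 = 5.6 > 0, so everyone contributes w_i; X^SO = 70, W^SO = 70 + 5.6·70 = 462.
Deadweight loss = 134.4.

134.4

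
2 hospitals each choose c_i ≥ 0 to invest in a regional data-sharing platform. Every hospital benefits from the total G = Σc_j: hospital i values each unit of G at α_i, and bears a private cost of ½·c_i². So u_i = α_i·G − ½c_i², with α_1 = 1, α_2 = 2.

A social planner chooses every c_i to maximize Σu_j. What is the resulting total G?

6

Planner FOC: ∂(Σu_j)/∂c_i = (Σα_j) − c_i = 0, so c_i^SO = Σα_j = 3 for every i; G^SO = 6.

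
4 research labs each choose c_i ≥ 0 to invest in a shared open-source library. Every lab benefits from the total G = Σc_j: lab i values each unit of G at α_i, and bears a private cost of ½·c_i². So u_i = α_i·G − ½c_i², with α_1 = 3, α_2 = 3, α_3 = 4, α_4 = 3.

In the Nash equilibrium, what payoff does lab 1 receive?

Lab i's FOC: ∂u_i/∂c_i = α_i − c_i = 0, so c_i* = α_i.
NE contributions = (3, 3, 4, 3); G = 13.
u_1 = α_1·G − ½·(c_1)² = 3·13 − ½·3² = 34.5.

34.5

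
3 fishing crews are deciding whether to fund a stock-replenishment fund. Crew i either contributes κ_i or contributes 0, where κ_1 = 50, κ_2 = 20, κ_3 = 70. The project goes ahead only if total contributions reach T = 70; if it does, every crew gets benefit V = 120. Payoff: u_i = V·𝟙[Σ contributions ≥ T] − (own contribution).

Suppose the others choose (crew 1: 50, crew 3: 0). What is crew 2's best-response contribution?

20

Others' total = 50. Contributing 20 brings total to 70 ≥ 70: gain V − κ_2 = 100.
Best response: 20.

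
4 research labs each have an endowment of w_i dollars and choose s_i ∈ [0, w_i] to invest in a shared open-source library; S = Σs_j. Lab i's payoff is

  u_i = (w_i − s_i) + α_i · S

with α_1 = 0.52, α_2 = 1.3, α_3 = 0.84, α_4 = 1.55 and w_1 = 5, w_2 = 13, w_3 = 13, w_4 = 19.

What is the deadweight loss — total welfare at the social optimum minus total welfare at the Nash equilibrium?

∂u_i/∂s_i = α_i − 1, so lab i contributes w_i if α_i > 1, else 0.
α_i > 1 for i ∈ {2, 4}; NE contributions (0, 13, 0, 19), S = 32.
W^NE = Σw_i − S^NE + (Σα_i)·S^NE = 50 + 3.21·32 = 152.72.
Planner: ∂(Σu_j)/∂s_i = Σα_j − 1 = 3.21 > 0, so everyone contributes w_i; S^SO = 50, W^SO = 50 + 3.21·50 = 210.5.
Deadweight loss = 57.78.

57.78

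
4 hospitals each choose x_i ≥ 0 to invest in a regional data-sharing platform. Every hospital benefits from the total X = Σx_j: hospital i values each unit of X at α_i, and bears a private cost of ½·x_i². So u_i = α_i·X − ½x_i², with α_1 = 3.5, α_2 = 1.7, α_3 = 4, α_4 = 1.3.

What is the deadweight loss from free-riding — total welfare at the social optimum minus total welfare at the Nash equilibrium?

Hospital i's FOC: ∂u_i/∂x_i = α_i − x_i = 0, so x_i* = α_i.
NE contributions = (3.5, 1.7, 4, 1.3); X = 10.5.
W^NE = (Σα)·X − ½Σα_i² = 10.5² − ½·32.83 = 93.835.
Planner sets x_i = Σα_j = 10.5 for every i, so X^SO = 4·10.5 = 42.
W^SO = (Σα)·X^SO − ½·4·(Σα)² = (4/2)·10.5² = 220.5.
Deadweight loss = W^SO − W^NE = 126.665.

126.665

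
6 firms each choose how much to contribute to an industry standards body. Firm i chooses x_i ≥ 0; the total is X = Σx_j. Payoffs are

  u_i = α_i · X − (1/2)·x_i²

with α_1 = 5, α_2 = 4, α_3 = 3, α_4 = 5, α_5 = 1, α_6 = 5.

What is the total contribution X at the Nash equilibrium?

23

Firm i's FOC: ∂u_i/∂x_i = α_i − x_i = 0, so x_i* = α_i.
NE contributions = (5, 4, 3, 5, 1, 5); X = 23.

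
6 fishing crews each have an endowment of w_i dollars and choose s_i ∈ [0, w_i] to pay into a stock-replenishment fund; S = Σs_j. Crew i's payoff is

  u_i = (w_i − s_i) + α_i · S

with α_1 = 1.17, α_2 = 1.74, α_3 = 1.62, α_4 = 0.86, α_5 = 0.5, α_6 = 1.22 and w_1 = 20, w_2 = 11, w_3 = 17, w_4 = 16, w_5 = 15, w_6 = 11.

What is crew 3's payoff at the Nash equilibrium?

∂u_i/∂s_i = α_i − 1, so crew i contributes w_i if α_i > 1, else 0.
α_i > 1 for i ∈ {1, 2, 3, 6}; NE contributions (20, 11, 17, 0, 0, 11), S = 59.
u_3 = (17 − 17) + 1.62·59 = 95.58.

95.58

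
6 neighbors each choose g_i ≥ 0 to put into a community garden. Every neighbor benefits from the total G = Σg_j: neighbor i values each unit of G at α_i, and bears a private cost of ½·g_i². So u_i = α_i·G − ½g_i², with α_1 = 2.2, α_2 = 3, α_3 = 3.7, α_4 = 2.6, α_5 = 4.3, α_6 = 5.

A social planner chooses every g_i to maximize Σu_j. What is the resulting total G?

124.8

Planner FOC: ∂(Σu_j)/∂g_i = (Σα_j) − g_i = 0, so g_i^SO = Σα_j = 20.8 for every i; G^SO = 124.8.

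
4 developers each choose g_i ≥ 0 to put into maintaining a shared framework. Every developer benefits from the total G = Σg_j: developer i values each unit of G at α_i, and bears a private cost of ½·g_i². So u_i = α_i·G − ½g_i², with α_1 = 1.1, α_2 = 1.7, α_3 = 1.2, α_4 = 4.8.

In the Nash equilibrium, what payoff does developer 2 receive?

Developer i's FOC: ∂u_i/∂g_i = α_i − g_i = 0, so g_i* = α_i.
NE contributions = (1.1, 1.7, 1.2, 4.8); G = 8.8.
u_2 = α_2·G − ½·(g_2)² = 1.7·8.8 − ½·1.7² = 13.515.

13.515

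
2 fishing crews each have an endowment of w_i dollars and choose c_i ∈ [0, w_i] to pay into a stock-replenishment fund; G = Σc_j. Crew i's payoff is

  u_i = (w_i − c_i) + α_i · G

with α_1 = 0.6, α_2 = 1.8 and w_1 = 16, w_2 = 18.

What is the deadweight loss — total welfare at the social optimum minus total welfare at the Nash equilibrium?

22.4

∂u_i/∂c_i = α_i − 1, so crew i contributes w_i if α_i > 1, else 0.
α_i > 1 for i ∈ {2}; NE contributions (0, 18), G = 18.
W^NE = Σw_i − G^NE + (Σα_i)·G^NE = 34 + 1.4·18 = 59.2.
Planner: ∂(Σu_j)/∂c_i = Σα_j − 1 = 1.4 > 0, so everyone contributes w_i; G^SO = 34, W^SO = 34 + 1.4·34 = 81.6.
Deadweight loss = 22.4.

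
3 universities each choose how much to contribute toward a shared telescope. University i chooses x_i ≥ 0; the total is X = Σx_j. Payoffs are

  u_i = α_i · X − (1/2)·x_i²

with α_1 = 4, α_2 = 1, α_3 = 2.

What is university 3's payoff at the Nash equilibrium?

University i's FOC: ∂u_i/∂x_i = α_i − x_i = 0, so x_i* = α_i.
NE contributions = (4, 1, 2); X = 7.
u_3 = α_3·X − ½·(x_3)² = 2·7 − ½·2² = 12.

12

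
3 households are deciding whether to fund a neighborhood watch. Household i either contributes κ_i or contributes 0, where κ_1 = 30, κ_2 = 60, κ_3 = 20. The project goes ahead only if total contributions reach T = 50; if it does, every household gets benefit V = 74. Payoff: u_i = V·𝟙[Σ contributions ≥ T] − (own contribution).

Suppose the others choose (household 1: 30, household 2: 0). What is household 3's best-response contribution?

Others' total = 30. Contributing 20 brings total to 50 ≥ 50: gain V − κ_3 = 54.
Best response: 20.

20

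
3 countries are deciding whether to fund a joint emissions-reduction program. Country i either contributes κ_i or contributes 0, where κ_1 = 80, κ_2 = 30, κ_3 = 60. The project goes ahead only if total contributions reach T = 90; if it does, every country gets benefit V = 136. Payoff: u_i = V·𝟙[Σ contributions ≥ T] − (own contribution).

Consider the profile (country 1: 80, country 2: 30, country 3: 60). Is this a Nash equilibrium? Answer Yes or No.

Total = 170 ≥ 90: provided.
Country 1 (pledges 80, payoff 56): dropping to 0 → total 90, payoff 136. Profitable deviation.

No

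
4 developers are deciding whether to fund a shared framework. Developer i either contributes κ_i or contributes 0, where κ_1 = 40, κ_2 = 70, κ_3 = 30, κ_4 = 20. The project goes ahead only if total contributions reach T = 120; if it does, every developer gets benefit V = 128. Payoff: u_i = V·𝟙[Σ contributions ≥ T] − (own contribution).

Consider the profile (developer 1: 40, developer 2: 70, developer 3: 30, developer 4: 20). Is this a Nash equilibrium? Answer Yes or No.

No

Total = 160 ≥ 120: provided.
Developer 1 (pledges 40, payoff 88): dropping to 0 → total 120, payoff 128. Profitable deviation.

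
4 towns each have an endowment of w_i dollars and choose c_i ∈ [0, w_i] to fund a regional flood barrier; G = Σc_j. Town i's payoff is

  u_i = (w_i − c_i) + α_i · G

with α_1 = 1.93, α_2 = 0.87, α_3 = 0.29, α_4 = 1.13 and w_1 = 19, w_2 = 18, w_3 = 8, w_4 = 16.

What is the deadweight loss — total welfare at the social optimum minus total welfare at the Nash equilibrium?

∂u_i/∂c_i = α_i − 1, so town i contributes w_i if α_i > 1, else 0.
α_i > 1 for i ∈ {1, 4}; NE contributions (19, 0, 0, 16), G = 35.
W^NE = Σw_i − G^NE + (Σα_i)·G^NE = 61 + 3.22·35 = 173.7.
Planner: ∂(Σu_j)/∂c_i = Σα_j − 1 = 3.22 > 0, so everyone contributes w_i; G^SO = 61, W^SO = 61 + 3.22·61 = 257.42.
Deadweight loss = 83.72.

83.72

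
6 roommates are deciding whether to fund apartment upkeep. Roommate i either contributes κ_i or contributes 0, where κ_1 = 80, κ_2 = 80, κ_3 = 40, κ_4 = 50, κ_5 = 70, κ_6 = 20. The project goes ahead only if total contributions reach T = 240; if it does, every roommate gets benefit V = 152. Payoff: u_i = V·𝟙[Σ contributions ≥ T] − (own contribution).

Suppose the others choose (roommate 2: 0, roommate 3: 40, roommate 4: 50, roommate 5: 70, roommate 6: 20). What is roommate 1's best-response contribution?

Others' total = 180. Contributing 80 brings total to 260 ≥ 240: gain V − κ_1 = 72.
Best response: 80.

80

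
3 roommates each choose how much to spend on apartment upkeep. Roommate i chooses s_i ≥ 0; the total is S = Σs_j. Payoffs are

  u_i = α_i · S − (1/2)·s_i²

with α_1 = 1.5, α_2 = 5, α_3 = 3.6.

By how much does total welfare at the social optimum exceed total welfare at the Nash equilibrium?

Roommate i's FOC: ∂u_i/∂s_i = α_i − s_i = 0, so s_i* = α_i.
NE contributions = (1.5, 5, 3.6); S = 10.1.
W^NE = (Σα)·S − ½Σα_i² = 10.1² − ½·40.21 = 81.905.
Planner sets s_i = Σα_j = 10.1 for every i, so S^SO = 3·10.1 = 30.3.
W^SO = (Σα)·S^SO − ½·3·(Σα)² = (3/2)·10.1² = 153.015.
Deadweight loss = W^SO − W^NE = 71.11.

71.11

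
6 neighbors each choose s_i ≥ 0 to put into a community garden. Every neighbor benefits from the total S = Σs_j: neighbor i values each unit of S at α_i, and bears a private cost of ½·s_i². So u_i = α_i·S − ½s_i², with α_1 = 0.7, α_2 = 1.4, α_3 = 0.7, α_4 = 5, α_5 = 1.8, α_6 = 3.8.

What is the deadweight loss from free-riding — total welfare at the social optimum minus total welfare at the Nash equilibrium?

Neighbor i's FOC: ∂u_i/∂s_i = α_i − s_i = 0, so s_i* = α_i.
NE contributions = (0.7, 1.4, 0.7, 5, 1.8, 3.8); S = 13.4.
W^NE = (Σα)·S − ½Σα_i² = 13.4² − ½·45.62 = 156.75.
Planner sets s_i = Σα_j = 13.4 for every i, so S^SO = 6·13.4 = 80.4.
W^SO = (Σα)·S^SO − ½·6·(Σα)² = (6/2)·13.4² = 538.68.
Deadweight loss = W^SO − W^NE = 381.93.

381.93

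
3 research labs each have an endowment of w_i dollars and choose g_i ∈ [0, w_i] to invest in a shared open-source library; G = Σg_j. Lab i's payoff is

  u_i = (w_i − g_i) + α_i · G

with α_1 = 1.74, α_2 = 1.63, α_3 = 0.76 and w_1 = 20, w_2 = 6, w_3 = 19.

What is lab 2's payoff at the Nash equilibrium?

∂u_i/∂g_i = α_i − 1, so lab i contributes w_i if α_i > 1, else 0.
α_i > 1 for i ∈ {1, 2}; NE contributions (20, 6, 0), G = 26.
u_2 = (6 − 6) + 1.63·26 = 42.38.

42.38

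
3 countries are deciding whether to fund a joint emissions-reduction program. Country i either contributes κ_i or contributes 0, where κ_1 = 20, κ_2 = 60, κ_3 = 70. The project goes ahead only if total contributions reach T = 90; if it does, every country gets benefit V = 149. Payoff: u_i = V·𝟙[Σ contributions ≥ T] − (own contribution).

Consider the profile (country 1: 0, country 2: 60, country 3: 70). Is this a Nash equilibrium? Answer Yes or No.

Yes

Total = 130 ≥ 90: provided.
Country 1 (pledges 0, payoff 149): pledging 20 → total 150, payoff 129. No gain.
Country 2 (pledges 60, payoff 89): dropping to 0 → total 70, payoff 0. No gain.
Country 3 (pledges 70, payoff 79): dropping to 0 → total 60, payoff 0. No gain.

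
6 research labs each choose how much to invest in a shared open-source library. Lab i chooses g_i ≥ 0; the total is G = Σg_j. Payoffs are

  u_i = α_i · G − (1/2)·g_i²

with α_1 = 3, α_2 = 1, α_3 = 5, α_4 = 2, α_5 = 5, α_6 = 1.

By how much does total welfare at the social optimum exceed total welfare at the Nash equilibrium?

Lab i's FOC: ∂u_i/∂g_i = α_i − g_i = 0, so g_i* = α_i.
NE contributions = (3, 1, 5, 2, 5, 1); G = 17.
W^NE = (Σα)·G − ½Σα_i² = 17² − ½·65 = 256.5.
Planner sets g_i = Σα_j = 17 for every i, so G^SO = 6·17 = 102.
W^SO = (Σα)·G^SO − ½·6·(Σα)² = (6/2)·17² = 867.
Deadweight loss = W^SO − W^NE = 610.5.

610.5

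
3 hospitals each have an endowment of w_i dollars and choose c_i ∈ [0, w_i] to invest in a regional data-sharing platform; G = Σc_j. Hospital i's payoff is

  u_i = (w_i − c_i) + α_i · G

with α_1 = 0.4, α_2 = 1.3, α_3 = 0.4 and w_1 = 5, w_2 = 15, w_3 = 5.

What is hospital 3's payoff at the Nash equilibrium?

∂u_i/∂c_i = α_i − 1, so hospital i contributes w_i if α_i > 1, else 0.
α_i > 1 for i ∈ {2}; NE contributions (0, 15, 0), G = 15.
u_3 = (5 − 0) + 0.4·15 = 11.

11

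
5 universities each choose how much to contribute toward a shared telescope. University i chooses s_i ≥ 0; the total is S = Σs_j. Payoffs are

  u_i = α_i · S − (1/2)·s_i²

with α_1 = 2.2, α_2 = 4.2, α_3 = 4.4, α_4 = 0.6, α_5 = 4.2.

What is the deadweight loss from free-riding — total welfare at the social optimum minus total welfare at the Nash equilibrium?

394.96

University i's FOC: ∂u_i/∂s_i = α_i − s_i = 0, so s_i* = α_i.
NE contributions = (2.2, 4.2, 4.4, 0.6, 4.2); S = 15.6.
W^NE = (Σα)·S − ½Σα_i² = 15.6² − ½·59.84 = 213.44.
Planner sets s_i = Σα_j = 15.6 for every i, so S^SO = 5·15.6 = 78.
W^SO = (Σα)·S^SO − ½·5·(Σα)² = (5/2)·15.6² = 608.4.
Deadweight loss = W^SO − W^NE = 394.96.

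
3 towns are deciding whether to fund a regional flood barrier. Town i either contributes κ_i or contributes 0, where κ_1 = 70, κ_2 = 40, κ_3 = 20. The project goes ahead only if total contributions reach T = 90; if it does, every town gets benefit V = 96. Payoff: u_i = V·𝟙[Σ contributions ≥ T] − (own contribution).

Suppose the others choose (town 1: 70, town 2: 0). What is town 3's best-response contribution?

20

Others' total = 70. Contributing 20 brings total to 90 ≥ 90: gain V − κ_3 = 76.
Best response: 20.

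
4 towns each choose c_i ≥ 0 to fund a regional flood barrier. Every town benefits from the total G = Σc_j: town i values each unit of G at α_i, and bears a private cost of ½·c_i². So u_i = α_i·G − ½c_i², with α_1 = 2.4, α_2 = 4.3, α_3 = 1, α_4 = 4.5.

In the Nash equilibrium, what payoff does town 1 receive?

Town i's FOC: ∂u_i/∂c_i = α_i − c_i = 0, so c_i* = α_i.
NE contributions = (2.4, 4.3, 1, 4.5); G = 12.2.
u_1 = α_1·G − ½·(c_1)² = 2.4·12.2 − ½·2.4² = 26.4.

26.4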